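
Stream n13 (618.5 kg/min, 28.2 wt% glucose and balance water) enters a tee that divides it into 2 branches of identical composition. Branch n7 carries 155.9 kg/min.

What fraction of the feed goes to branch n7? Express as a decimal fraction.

Fraction to n7 = 155.9/618.5 = 0.2521.

0.252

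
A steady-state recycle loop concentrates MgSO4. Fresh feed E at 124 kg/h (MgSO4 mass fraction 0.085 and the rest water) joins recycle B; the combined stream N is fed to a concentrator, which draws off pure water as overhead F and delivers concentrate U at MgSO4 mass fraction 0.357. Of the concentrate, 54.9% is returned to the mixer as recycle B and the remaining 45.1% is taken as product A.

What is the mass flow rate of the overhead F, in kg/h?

94.48 kg/h

Overall MgSO4 balance (none leaves overhead): MgSO4 in fresh feed = MgSO4 in product, i.e. 124×0.085 = (1−0.549)·U·0.357.
U = 10.54/(0.357×0.451) = 65.463 kg/h.
Recycle B = 0.549×65.463 = 35.939 kg/h.
Combined feed N = 124 + 35.939 = 159.94 kg/h.
Overhead F = N − U = 159.94 − 65.463 = 94.476 kg/h.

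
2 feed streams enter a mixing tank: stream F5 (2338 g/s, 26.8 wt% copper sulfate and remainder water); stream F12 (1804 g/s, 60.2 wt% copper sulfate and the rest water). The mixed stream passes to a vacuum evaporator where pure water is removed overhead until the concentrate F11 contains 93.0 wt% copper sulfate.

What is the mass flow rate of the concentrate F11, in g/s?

1841 g/s

copper sulfate entering = 2338×0.268 + 1804×0.602 = 1712.6 g/s.
All copper sulfate reports to F11, so F11 = 1712.6/0.930 = 1841.5 g/s.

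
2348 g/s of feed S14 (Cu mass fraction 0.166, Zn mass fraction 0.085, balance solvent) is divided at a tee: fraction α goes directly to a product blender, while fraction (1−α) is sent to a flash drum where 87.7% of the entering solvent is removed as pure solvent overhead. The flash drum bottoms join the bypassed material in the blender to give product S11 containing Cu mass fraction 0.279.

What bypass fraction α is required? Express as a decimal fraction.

All 2348×0.166 = 389.77 g/s of Cu reaches S11, so S11 = 389.77/0.279 = 1397 g/s and vapour = 950.98 g/s.
The evaporator receives (1−α)·2348 of feed at 0.749 solvent and removes 0.877 of that solvent:
0.877×0.749×(1−α)×2348 = 950.98
(1−α) = 950.98/1542.3 = 0.6166;  α = 0.3834.

0.383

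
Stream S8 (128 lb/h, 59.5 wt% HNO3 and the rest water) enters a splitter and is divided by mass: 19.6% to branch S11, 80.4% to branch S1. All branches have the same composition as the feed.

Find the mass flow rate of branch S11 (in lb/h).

Branch S11 flow = 0.196×128 = 25.088 lb/h.

25.09 lb/h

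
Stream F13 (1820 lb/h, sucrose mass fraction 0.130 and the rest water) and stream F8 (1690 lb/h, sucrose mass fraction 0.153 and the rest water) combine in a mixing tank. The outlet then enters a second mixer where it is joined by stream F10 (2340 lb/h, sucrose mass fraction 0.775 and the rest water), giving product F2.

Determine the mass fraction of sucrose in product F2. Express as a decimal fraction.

0.395

Overall, product flow = 5850 lb/h.
sucrose in = 1820×0.130 + 1690×0.153 + 2340×0.775 = 2308.7 lb/h.
sucrose fraction in F2 = 0.395.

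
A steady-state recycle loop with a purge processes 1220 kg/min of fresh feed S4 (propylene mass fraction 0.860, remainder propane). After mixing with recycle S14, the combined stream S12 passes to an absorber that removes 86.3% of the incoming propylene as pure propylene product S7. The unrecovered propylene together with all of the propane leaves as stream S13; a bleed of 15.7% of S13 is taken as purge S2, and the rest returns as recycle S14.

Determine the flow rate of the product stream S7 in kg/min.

1024 kg/min

propylene in S12: m_A = 1220×0.860 + (1−0.157)·(1−0.863)·m_A, so m_A = 1049.2/0.8845 = 1186.2 kg/min.
Product S7 = 0.863×1186.2 = 1023.7 kg/min.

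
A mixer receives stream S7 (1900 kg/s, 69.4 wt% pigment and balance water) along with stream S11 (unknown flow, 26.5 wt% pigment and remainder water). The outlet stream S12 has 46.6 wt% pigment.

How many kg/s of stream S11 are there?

Let S11 be the unknown flow. Total out = 1900 + S11.
pigment balance: 1318.6 + 0.265·S11 = 0.466·(1900 + S11)
(0.265 − 0.466)·S11 = 0.466×1900 − 1318.6 = -433.2
S11 = -433.2 / -0.201 = 2155.2 kg/s

2155 kg/s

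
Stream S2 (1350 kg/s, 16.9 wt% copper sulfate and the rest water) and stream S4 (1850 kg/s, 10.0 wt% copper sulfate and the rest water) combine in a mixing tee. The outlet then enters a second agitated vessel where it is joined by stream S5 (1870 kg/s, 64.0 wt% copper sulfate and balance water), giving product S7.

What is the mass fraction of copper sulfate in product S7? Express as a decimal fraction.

Overall, product flow = 5070 kg/s.
copper sulfate in = 1350×0.169 + 1850×0.100 + 1870×0.640 = 1610 kg/s.
copper sulfate fraction in S7 = 0.318.

0.318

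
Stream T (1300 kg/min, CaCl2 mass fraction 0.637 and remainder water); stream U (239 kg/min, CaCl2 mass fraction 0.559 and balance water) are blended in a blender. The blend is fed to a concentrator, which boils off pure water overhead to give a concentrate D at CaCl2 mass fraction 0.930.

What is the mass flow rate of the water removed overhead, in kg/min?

504.9 kg/min

CaCl2 entering = 1300×0.637 + 239×0.559 = 961.7 kg/min.
All CaCl2 reports to D, so D = 961.7/0.930 = 1034.1 kg/min.
Total feed = 1539 kg/min; overhead = 1539 − 1034.1 = 504.91 kg/min.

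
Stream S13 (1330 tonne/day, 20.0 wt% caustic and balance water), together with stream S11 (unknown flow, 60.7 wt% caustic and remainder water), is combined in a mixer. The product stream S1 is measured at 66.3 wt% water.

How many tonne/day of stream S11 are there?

674.9 tonne/day

Let S11 be the unknown flow. Total out = 1330 + S11.
water balance: 1064 + 0.393·S11 = 0.663·(1330 + S11)
(0.393 − 0.663)·S11 = 0.663×1330 − 1064 = -182.21
S11 = -182.21 / -0.270 = 674.85 tonne/day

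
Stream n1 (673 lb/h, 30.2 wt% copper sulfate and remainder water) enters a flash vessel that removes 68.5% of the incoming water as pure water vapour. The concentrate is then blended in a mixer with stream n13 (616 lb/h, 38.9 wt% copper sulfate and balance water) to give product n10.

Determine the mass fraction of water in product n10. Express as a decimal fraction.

0.5421

Vapour removed = 0.685×0.698×673 = 321.78 lb/h; concentrate = 351.22 lb/h.
water reaching the mixer = 147.97 (from concentrate) + 616×0.611 = 524.35 lb/h.
Product flow = 351.22 + 616 = 967.22 lb/h; water fraction = 0.5421.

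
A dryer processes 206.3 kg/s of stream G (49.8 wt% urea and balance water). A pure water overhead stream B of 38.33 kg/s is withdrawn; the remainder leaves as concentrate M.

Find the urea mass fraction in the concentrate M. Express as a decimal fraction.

0.6116

urea is not removed: 206.3×0.498 = 102.74 kg/s of urea enters M.
Concentrate = 206.3 − 38.33 = 167.97 kg/s.
Mass fraction = 102.74/167.97 = 0.6116.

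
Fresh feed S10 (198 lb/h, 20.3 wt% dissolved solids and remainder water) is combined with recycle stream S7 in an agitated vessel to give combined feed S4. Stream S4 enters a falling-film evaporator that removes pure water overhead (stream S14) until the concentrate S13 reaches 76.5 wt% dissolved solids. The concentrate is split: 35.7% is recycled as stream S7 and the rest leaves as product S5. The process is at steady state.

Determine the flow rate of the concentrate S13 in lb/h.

Overall dissolved solids balance (none leaves overhead): dissolved solids in fresh feed = dissolved solids in product, i.e. 198×0.203 = (1−0.357)·S13·0.765.
S13 = 40.194/(0.765×0.643) = 81.713 lb/h.

81.71 lb/h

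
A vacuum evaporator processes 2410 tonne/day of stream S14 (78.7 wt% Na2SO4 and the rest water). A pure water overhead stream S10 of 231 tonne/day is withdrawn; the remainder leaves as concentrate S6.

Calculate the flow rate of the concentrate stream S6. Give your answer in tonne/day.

2179 tonne/day

Concentrate = 2410 − 231 = 2179 tonne/day.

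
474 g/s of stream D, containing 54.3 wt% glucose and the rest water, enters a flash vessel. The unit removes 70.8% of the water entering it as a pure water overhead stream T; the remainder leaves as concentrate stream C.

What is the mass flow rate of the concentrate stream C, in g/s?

water entering = 474×0.457 = 216.62 g/s; overhead removed = 0.708×216.62 = 153.37 g/s.
Concentrate = 474 − 153.37 = 320.63 g/s.

320.6 g/s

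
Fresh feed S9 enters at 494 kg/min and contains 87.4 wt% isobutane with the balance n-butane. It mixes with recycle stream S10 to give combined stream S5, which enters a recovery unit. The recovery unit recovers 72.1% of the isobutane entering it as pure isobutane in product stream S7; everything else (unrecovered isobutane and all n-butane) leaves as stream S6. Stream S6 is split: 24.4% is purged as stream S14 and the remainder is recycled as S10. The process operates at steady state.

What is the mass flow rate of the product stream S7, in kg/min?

isobutane in S5: m_A = 494×0.874 + (1−0.244)·(1−0.721)·m_A, so m_A = 431.76/0.7891 = 547.17 kg/min.
Product S7 = 0.721×547.17 = 394.51 kg/min.

394.5 kg/min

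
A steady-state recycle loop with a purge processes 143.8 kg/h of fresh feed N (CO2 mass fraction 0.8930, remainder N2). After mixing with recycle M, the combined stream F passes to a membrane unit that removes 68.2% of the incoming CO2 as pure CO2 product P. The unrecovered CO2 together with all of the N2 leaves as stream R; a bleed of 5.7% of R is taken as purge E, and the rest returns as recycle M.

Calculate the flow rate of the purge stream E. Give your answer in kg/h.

18.71 kg/h

N2 enters only via N and leaves only via the purge: 143.8×0.107 = 0.057×(N2 in R), and the membrane unit passes all N2, so N2 in F = N2 in R = 269.94 kg/h.
CO2 in F: m_A = 143.8×0.893 + (1−0.057)·(1−0.682)·m_A, so m_A = 128.41/0.7001 = 183.41 kg/h.
R = (1−0.682)×183.41 + 269.94 = 328.27 kg/h.
Purge E = 0.057×328.27 = 18.711 kg/h.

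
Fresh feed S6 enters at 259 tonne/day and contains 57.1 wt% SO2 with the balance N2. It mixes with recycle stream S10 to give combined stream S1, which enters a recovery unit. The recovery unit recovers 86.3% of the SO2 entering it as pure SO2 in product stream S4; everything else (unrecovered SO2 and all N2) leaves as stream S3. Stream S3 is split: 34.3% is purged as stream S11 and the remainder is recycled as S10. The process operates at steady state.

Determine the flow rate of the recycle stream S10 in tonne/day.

N2 enters only via S6 and leaves only via the purge: 259×0.429 = 0.343×(N2 in S3), and the recovery unit passes all N2, so N2 in S1 = N2 in S3 = 323.94 tonne/day.
SO2 in S1: m_A = 259×0.571 + (1−0.343)·(1−0.863)·m_A, so m_A = 147.89/0.9100 = 162.52 tonne/day.
S3 = (1−0.863)×162.52 + 323.94 = 346.2 tonne/day.
Recycle S10 = (1−0.343)×346.2 = 227.46 tonne/day.

227.5 tonne/day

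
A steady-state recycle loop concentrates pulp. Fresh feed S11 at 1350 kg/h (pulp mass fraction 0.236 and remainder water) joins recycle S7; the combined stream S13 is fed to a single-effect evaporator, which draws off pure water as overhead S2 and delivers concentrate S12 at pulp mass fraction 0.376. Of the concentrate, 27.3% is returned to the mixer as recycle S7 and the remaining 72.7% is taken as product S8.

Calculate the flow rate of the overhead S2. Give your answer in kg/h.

Overall pulp balance (none leaves overhead): pulp in fresh feed = pulp in product, i.e. 1350×0.236 = (1−0.273)·S12·0.376.
S12 = 318.6/(0.376×0.727) = 1165.5 kg/h.
Recycle S7 = 0.273×1165.5 = 318.19 kg/h.
Combined feed S13 = 1350 + 318.19 = 1668.2 kg/h.
Overhead S2 = S13 − S12 = 1668.2 − 1165.5 = 502.66 kg/h.

502.7 kg/h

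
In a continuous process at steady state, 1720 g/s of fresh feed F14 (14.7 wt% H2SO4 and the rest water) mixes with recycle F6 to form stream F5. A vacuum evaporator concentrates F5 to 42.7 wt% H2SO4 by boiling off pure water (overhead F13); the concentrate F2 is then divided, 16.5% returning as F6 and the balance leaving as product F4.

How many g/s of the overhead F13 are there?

1128 g/s

Overall H2SO4 balance (none leaves overhead): H2SO4 in fresh feed = H2SO4 in product, i.e. 1720×0.147 = (1−0.165)·F2·0.427.
F2 = 252.84/(0.427×0.835) = 709.14 g/s.
Recycle F6 = 0.165×709.14 = 117.01 g/s.
Combined feed F5 = 1720 + 117.01 = 1837 g/s.
Overhead F13 = F5 − F2 = 1837 − 709.14 = 1127.9 g/s.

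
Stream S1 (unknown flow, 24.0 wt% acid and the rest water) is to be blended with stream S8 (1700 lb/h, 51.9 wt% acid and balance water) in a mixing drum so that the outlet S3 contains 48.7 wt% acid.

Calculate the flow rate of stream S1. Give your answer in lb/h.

Let S1 be the unknown flow. Total out = 1700 + S1.
acid balance: 882.3 + 0.240·S1 = 0.487·(1700 + S1)
(0.240 − 0.487)·S1 = 0.487×1700 − 882.3 = -54.4
S1 = -54.4 / -0.247 = 220.24 lb/h

220.2 lb/h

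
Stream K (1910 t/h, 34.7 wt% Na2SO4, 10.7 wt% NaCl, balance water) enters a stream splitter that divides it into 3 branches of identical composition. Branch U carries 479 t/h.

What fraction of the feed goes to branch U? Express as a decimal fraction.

0.251

Fraction to U = 479/1910 = 0.2508.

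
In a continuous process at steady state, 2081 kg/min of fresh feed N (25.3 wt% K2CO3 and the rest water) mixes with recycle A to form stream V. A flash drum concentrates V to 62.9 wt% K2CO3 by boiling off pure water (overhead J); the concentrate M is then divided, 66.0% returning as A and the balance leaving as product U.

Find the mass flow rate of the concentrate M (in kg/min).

2462 kg/min

Overall K2CO3 balance (none leaves overhead): K2CO3 in fresh feed = K2CO3 in product, i.e. 2081×0.253 = (1−0.660)·M·0.629.
M = 526.49/(0.629×0.340) = 2461.9 kg/min.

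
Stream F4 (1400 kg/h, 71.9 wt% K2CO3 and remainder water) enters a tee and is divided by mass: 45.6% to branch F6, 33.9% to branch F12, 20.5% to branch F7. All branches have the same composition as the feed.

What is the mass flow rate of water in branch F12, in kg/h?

Branch F12 total = 0.339×1400 = 474.6 kg/h.
water in F12 = 0.281×474.6 = 133.36 kg/h.

133.4 kg/h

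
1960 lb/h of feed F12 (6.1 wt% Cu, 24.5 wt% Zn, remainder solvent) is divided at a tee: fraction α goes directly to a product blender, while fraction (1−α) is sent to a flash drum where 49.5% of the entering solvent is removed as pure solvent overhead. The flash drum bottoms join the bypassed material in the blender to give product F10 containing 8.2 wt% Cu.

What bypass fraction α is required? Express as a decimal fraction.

All 1960×0.061 = 119.56 lb/h of Cu reaches F10, so F10 = 119.56/0.082 = 1458 lb/h and vapour = 501.95 lb/h.
The evaporator receives (1−α)·1960 of feed at 0.694 solvent and removes 0.495 of that solvent:
0.495×0.694×(1−α)×1960 = 501.95
(1−α) = 501.95/673.32 = 0.7455;  α = 0.2545.

0.255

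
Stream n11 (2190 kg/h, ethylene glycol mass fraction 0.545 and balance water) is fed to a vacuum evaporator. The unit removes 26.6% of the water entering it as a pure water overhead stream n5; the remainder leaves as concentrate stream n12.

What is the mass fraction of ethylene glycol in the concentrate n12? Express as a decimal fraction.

0.620

ethylene glycol is not removed: 2190×0.545 = 1193.6 kg/h of ethylene glycol enters n12.
water entering = 2190×0.455 = 996.45 kg/h; overhead removed = 0.266×996.45 = 265.06 kg/h.
Concentrate = 2190 − 265.06 = 1924.9 kg/h.
Mass fraction = 1193.6/1924.9 = 0.620.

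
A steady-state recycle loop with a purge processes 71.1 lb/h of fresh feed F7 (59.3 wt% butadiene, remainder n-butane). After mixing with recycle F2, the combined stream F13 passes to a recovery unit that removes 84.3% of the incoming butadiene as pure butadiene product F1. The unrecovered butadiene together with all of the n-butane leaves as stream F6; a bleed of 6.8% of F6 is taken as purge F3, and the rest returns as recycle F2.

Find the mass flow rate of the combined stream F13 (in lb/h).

474.9 lb/h

n-butane enters only via F7 and leaves only via the purge: 71.1×0.407 = 0.068×(n-butane in F6), and the recovery unit passes all n-butane, so n-butane in F13 = n-butane in F6 = 425.55 lb/h.
butadiene in F13: m_A = 71.1×0.593 + (1−0.068)·(1−0.843)·m_A, so m_A = 42.162/0.8537 = 49.389 lb/h.
F13 = 49.389 + 425.55 = 474.94 lb/h.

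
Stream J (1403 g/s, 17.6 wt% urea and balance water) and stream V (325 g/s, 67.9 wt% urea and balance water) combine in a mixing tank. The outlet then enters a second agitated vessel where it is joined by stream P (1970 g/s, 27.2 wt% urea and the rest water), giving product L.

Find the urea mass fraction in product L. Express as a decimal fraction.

Overall, product flow = 3698 g/s.
urea in = 1403×0.176 + 325×0.679 + 1970×0.272 = 1003.4 g/s.
urea fraction in L = 0.2713.

0.2713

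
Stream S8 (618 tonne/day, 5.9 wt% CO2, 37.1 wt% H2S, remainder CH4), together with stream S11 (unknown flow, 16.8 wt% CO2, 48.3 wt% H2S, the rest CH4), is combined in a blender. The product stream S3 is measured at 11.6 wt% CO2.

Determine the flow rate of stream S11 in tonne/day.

677.4 tonne/day

Let S11 be the unknown flow. Total out = 618 + S11.
CO2 balance: 36.462 + 0.168·S11 = 0.116·(618 + S11)
(0.168 − 0.116)·S11 = 0.116×618 − 36.462 = 35.226
S11 = 35.226 / 0.052 = 677.42 tonne/day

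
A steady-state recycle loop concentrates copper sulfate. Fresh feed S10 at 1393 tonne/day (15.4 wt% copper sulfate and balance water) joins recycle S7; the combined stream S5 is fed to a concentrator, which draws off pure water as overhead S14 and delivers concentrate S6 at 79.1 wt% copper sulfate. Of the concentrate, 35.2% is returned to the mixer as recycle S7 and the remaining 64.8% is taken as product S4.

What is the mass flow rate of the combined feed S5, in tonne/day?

Overall copper sulfate balance (none leaves overhead): copper sulfate in fresh feed = copper sulfate in product, i.e. 1393×0.154 = (1−0.352)·S6·0.791.
S6 = 214.52/(0.791×0.648) = 418.52 tonne/day.
Recycle S7 = 0.352×418.52 = 147.32 tonne/day.
Combined feed S5 = 1393 + 147.32 = 1540.3 tonne/day.

1540 tonne/day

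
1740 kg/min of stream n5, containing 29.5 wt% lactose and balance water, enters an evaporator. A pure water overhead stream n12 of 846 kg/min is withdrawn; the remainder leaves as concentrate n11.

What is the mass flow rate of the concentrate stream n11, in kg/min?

Concentrate = 1740 − 846 = 894 kg/min.

894 kg/min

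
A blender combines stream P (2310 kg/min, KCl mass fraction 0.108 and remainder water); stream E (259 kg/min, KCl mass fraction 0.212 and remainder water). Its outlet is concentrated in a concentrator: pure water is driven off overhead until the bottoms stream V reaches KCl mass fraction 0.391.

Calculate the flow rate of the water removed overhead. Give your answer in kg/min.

KCl entering = 2310×0.108 + 259×0.212 = 304.39 kg/min.
All KCl reports to V, so V = 304.39/0.391 = 778.49 kg/min.
Total feed = 2569 kg/min; overhead = 2569 − 778.49 = 1790.5 kg/min.

1791 kg/min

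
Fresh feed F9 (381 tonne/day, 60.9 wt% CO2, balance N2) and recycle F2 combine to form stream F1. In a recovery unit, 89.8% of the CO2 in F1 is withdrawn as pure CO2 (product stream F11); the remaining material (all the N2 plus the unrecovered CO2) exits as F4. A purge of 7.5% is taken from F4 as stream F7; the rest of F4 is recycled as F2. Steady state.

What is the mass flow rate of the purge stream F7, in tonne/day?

150.9 tonne/day

N2 enters only via F9 and leaves only via the purge: 381×0.391 = 0.075×(N2 in F4), and the recovery unit passes all N2, so N2 in F1 = N2 in F4 = 1986.3 tonne/day.
CO2 in F1: m_A = 381×0.609 + (1−0.075)·(1−0.898)·m_A, so m_A = 232.03/0.9057 = 256.2 tonne/day.
F4 = (1−0.898)×256.2 + 1986.3 = 2012.4 tonne/day.
Purge F7 = 0.075×2012.4 = 150.93 tonne/day.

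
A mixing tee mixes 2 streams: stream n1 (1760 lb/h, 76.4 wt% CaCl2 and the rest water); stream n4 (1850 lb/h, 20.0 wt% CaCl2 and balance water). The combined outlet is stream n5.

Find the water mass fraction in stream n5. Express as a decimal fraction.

Total flow out = 1760 + 1850 = 3610 lb/h.
water in = 1760×0.236 + 1850×0.800 = 1895.4 lb/h.
water mass fraction in n5 = 1895.4/3610 = 0.525.

0.525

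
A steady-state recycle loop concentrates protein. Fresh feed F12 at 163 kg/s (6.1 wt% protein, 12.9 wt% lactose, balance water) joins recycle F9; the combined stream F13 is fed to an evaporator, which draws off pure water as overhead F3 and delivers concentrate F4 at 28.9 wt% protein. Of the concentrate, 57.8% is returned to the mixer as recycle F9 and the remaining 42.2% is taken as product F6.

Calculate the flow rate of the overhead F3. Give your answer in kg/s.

Overall protein balance (none leaves overhead): protein in fresh feed = protein in product, i.e. 163×0.061 = (1−0.578)·F4·0.289.
F4 = 9.943/(0.289×0.422) = 81.528 kg/s.
Recycle F9 = 0.578×81.528 = 47.123 kg/s.
Combined feed F13 = 163 + 47.123 = 210.12 kg/s.
Overhead F3 = F13 − F4 = 210.12 − 81.528 = 128.6 kg/s.

128.6 kg/s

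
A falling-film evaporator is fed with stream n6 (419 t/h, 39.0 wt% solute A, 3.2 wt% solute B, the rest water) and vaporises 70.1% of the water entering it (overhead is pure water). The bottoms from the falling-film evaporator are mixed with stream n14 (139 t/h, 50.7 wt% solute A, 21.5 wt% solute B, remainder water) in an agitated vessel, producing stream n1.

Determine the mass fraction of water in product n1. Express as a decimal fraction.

0.286

Vapour removed = 0.701×0.578×419 = 169.77 t/h; concentrate = 249.23 t/h.
water reaching the mixer = 72.412 (from concentrate) + 139×0.278 = 111.05 t/h.
Product flow = 249.23 + 139 = 388.23 t/h; water fraction = 0.286.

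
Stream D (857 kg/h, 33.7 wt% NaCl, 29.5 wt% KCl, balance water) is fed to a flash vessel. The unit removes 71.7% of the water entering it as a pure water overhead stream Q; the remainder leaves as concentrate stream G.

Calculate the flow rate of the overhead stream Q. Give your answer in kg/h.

226.1 kg/h

water entering = 857×0.368 = 315.38 kg/h; overhead removed = 0.717×315.38 = 226.12 kg/h.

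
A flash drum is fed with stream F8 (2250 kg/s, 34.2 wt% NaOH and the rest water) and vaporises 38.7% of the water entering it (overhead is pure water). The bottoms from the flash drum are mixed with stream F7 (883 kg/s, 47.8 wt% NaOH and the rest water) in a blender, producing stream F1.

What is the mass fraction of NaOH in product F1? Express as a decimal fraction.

0.465

Vapour removed = 0.387×0.658×2250 = 572.95 kg/s; concentrate = 1677 kg/s.
NaOH reaching the mixer = 769.5 (from concentrate) + 883×0.478 = 1191.6 kg/s.
Product flow = 1677 + 883 = 2560 kg/s; NaOH fraction = 0.465.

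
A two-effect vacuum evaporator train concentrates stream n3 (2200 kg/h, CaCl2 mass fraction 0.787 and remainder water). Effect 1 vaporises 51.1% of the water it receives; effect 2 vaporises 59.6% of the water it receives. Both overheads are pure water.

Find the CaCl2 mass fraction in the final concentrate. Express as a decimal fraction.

0.949

water in feed = 2200×0.213 = 468.6 kg/h.
After stage 1: water left = (1−0.511)×468.6 = 229.15; stream total = 1960.5 kg/h.
After stage 2: water left = (1−0.596)×229.15 = 92.575; final concentrate = 1824 kg/h.
CaCl2 fraction = 1731.4/1824 = 0.949.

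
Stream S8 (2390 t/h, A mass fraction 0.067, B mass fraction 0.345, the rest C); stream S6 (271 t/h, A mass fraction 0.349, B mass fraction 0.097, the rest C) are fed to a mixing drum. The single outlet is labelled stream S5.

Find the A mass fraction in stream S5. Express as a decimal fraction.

0.096

Total flow out = 2390 + 271 = 2661 t/h.
A in = 2390×0.067 + 271×0.349 = 254.71 t/h.
A mass fraction in S5 = 254.71/2661 = 0.096.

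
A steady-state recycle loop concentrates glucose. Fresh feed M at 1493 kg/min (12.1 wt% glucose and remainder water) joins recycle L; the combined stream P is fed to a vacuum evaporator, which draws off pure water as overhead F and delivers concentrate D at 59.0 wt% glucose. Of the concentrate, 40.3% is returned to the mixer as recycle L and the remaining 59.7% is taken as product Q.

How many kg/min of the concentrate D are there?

Overall glucose balance (none leaves overhead): glucose in fresh feed = glucose in product, i.e. 1493×0.121 = (1−0.403)·D·0.590.
D = 180.65/(0.590×0.597) = 512.88 kg/min.

512.9 kg/min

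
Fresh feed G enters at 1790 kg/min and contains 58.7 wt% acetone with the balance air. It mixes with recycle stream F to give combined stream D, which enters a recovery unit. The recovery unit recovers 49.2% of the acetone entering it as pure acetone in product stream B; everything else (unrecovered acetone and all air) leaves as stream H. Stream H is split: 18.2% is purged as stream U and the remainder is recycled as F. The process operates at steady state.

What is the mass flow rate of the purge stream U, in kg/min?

905.5 kg/min

air enters only via G and leaves only via the purge: 1790×0.413 = 0.182×(air in H), and the recovery unit passes all air, so air in D = air in H = 4061.9 kg/min.
acetone in D: m_A = 1790×0.587 + (1−0.182)·(1−0.492)·m_A, so m_A = 1050.7/0.5845 = 1797.8 kg/min.
H = (1−0.492)×1797.8 + 4061.9 = 4975.2 kg/min.
Purge U = 0.182×4975.2 = 905.49 kg/min.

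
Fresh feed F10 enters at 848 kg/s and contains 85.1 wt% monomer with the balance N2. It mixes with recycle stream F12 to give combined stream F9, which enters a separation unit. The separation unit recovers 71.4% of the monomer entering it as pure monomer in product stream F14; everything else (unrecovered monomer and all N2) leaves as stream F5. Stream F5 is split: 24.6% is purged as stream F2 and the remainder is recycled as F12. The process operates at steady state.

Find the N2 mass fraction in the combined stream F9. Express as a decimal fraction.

0.358

N2 enters only via F10 and leaves only via the purge: 848×0.149 = 0.246×(N2 in F5), and the separation unit passes all N2, so N2 in F9 = N2 in F5 = 513.63 kg/s.
monomer in F9: m_A = 848×0.851 + (1−0.246)·(1−0.714)·m_A, so m_A = 721.65/0.7844 = 920.05 kg/s.
F9 = 920.05 + 513.63 = 1433.7 kg/s.
N2 fraction in F9 = 513.63/1433.7 = 0.358.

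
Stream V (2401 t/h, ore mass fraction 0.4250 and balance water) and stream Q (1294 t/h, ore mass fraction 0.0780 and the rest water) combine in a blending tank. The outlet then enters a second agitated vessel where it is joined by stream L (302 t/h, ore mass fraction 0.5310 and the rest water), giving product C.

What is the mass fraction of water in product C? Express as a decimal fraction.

0.6793

Overall, product flow = 3997 t/h.
water in = 2401×0.575 + 1294×0.922 + 302×0.469 = 2715.3 t/h.
water fraction in C = 0.6793.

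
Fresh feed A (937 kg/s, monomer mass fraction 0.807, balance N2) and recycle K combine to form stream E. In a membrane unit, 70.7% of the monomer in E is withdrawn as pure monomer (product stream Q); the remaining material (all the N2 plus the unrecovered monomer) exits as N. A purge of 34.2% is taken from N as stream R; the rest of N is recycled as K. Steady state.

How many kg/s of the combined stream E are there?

1466 kg/s

N2 enters only via A and leaves only via the purge: 937×0.193 = 0.342×(N2 in N), and the membrane unit passes all N2, so N2 in E = N2 in N = 528.77 kg/s.
monomer in E: m_A = 937×0.807 + (1−0.342)·(1−0.707)·m_A, so m_A = 756.16/0.8072 = 936.76 kg/s.
E = 936.76 + 528.77 = 1465.5 kg/s.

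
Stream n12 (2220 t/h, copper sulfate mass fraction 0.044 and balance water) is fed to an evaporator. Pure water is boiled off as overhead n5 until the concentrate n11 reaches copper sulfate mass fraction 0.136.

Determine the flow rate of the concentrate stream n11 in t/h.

copper sulfate is conserved: 2220×0.044 = 97.68 t/h all reports to the concentrate.
Concentrate = 97.68/(target fraction) = 718.24 t/h.

718.2 t/h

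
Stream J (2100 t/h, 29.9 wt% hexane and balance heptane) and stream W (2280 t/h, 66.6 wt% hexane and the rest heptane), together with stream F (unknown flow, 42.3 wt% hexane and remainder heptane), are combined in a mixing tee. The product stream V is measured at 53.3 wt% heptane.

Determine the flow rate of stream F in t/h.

2294 t/h

Let F be the unknown flow. Total out = 4380 + F.
heptane balance: 2233.6 + 0.577·F = 0.533·(4380 + F)
(0.577 − 0.533)·F = 0.533×4380 − 2233.6 = 100.92
F = 100.92 / 0.044 = 2293.6 t/h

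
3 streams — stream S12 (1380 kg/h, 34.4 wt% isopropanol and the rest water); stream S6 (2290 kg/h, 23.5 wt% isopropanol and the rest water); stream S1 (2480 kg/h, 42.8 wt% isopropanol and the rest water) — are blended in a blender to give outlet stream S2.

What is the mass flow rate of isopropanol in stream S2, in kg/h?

isopropanol out = isopropanol in = 1380×0.344 + 2290×0.235 + 2480×0.428 = 2074.3 kg/h.

2074 kg/h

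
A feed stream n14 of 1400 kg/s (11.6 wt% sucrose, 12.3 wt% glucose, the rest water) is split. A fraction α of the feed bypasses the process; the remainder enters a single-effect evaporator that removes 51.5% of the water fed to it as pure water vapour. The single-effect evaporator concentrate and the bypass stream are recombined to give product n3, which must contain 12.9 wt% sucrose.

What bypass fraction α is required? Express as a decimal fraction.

All 1400×0.116 = 162.4 kg/s of sucrose reaches n3, so n3 = 162.4/0.129 = 1258.9 kg/s and vapour = 141.09 kg/s.
The evaporator receives (1−α)·1400 of feed at 0.761 water and removes 0.515 of that water:
0.515×0.761×(1−α)×1400 = 141.09
(1−α) = 141.09/548.68 = 0.2571;  α = 0.7429.

0.743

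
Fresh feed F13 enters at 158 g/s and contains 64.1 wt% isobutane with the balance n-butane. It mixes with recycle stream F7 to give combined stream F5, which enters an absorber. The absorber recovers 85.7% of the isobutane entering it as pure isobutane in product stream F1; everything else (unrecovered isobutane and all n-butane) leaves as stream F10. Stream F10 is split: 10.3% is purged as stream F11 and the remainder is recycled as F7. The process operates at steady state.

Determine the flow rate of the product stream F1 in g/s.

99.57 g/s

isobutane in F5: m_A = 158×0.641 + (1−0.103)·(1−0.857)·m_A, so m_A = 101.28/0.8717 = 116.18 g/s.
Product F1 = 0.857×116.18 = 99.567 g/s.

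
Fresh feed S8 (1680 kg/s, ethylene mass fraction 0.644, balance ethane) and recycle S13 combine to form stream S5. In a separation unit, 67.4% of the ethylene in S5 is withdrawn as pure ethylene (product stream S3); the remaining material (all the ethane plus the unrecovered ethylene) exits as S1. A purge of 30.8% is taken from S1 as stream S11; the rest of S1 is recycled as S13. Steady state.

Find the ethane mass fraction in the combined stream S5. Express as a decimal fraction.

ethane enters only via S8 and leaves only via the purge: 1680×0.356 = 0.308×(ethane in S1), and the separation unit passes all ethane, so ethane in S5 = ethane in S1 = 1941.8 kg/s.
ethylene in S5: m_A = 1680×0.644 + (1−0.308)·(1−0.674)·m_A, so m_A = 1081.9/0.7744 = 1397.1 kg/s.
S5 = 1397.1 + 1941.8 = 3338.9 kg/s.
ethane fraction in S5 = 1941.8/3338.9 = 0.582.

0.582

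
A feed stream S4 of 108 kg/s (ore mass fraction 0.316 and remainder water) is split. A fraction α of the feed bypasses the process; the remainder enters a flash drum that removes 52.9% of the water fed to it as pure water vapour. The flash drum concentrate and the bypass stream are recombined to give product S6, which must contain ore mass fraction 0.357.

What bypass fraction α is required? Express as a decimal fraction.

0.683

All 108×0.316 = 34.128 kg/s of ore reaches S6, so S6 = 34.128/0.357 = 95.597 kg/s and vapour = 12.403 kg/s.
The evaporator receives (1−α)·108 of feed at 0.684 water and removes 0.529 of that water:
0.529×0.684×(1−α)×108 = 12.403
(1−α) = 12.403/39.078 = 0.3174;  α = 0.6826.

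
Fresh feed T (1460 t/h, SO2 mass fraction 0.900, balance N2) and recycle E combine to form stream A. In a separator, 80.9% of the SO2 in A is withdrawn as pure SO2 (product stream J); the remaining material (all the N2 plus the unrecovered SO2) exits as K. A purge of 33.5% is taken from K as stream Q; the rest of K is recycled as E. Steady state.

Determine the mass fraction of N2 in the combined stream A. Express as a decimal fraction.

0.225

N2 enters only via T and leaves only via the purge: 1460×0.100 = 0.335×(N2 in K), and the separator passes all N2, so N2 in A = N2 in K = 435.82 t/h.
SO2 in A: m_A = 1460×0.900 + (1−0.335)·(1−0.809)·m_A, so m_A = 1314/0.8730 = 1505.2 t/h.
A = 1505.2 + 435.82 = 1941 t/h.
N2 fraction in A = 435.82/1941 = 0.225.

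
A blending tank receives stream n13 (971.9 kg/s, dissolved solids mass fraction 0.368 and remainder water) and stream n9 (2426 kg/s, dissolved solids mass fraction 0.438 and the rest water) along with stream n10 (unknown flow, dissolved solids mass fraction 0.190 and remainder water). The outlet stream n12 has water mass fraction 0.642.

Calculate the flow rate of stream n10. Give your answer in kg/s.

Let n10 be the unknown flow. Total out = 3397.9 + n10.
water balance: 1977.7 + 0.810·n10 = 0.642·(3397.9 + n10)
(0.810 − 0.642)·n10 = 0.642×3397.9 − 1977.7 = 203.8
n10 = 203.8 / 0.168 = 1213.1 kg/s

1213 kg/s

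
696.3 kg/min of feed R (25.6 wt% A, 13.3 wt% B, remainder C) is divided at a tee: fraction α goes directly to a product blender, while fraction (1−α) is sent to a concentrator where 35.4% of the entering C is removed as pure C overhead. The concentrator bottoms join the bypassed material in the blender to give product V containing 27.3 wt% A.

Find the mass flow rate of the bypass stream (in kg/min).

495.8 kg/min

All 696.3×0.256 = 178.25 kg/min of A reaches V, so V = 178.25/0.273 = 652.94 kg/min and vapour = 43.359 kg/min.
The evaporator receives (1−α)·696.3 of feed at 0.611 C and removes 0.354 of that C:
0.354×0.611×(1−α)×696.3 = 43.359
(1−α) = 43.359/150.61 = 0.2879;  α = 0.7121.
Bypass flow = 0.7121×696.3 = 495.84 kg/min.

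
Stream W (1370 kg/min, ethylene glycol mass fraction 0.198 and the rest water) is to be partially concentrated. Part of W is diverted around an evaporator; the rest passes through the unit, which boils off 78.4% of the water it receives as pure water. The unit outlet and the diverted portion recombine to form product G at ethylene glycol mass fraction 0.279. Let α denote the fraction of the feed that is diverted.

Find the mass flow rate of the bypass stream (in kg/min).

All 1370×0.198 = 271.26 kg/min of ethylene glycol reaches G, so G = 271.26/0.279 = 972.26 kg/min and vapour = 397.74 kg/min.
The evaporator receives (1−α)·1370 of feed at 0.802 water and removes 0.784 of that water:
0.784×0.802×(1−α)×1370 = 397.74
(1−α) = 397.74/861.41 = 0.4617;  α = 0.5383.
Bypass flow = 0.5383×1370 = 737.43 kg/min.

737.4 kg/min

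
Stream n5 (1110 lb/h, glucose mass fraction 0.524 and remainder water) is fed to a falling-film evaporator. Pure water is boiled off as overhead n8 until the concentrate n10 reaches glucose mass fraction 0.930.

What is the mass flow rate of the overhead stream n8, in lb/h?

glucose is conserved: 1110×0.524 = 581.64 lb/h all reports to the concentrate.
Concentrate = 581.64/(target fraction) = 625.42 lb/h.
Overhead = 1110 − 625.42 = 484.58 lb/h.

484.6 lb/h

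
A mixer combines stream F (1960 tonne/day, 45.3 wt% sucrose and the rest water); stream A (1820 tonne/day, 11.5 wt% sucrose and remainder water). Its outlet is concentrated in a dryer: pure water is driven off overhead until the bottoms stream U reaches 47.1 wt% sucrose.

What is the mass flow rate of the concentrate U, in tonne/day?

sucrose entering = 1960×0.453 + 1820×0.115 = 1097.2 tonne/day.
All sucrose reports to U, so U = 1097.2/0.471 = 2329.5 tonne/day.

2329 tonne/day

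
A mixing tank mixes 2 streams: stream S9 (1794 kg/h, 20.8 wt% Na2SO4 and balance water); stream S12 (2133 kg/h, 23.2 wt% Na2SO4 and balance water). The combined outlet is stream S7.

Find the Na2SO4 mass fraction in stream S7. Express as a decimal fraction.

0.2210

Total flow out = 1794 + 2133 = 3927 kg/h.
Na2SO4 in = 1794×0.208 + 2133×0.232 = 868.01 kg/h.
Na2SO4 mass fraction in S7 = 868.01/3927 = 0.2210.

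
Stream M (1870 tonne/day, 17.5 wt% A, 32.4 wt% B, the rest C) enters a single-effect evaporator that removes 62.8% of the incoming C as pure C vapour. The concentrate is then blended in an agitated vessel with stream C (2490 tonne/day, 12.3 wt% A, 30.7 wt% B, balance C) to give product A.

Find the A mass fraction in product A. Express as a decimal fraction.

Vapour removed = 0.628×0.501×1870 = 588.35 tonne/day; concentrate = 1281.6 tonne/day.
A reaching the mixer = 327.25 (from concentrate) + 2490×0.123 = 633.52 tonne/day.
Product flow = 1281.6 + 2490 = 3771.6 tonne/day; A fraction = 0.1680.

0.1680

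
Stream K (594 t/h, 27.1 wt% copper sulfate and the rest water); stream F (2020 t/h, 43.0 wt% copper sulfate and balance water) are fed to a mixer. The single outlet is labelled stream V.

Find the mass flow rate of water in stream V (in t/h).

1584 t/h

water out = water in = 594×0.729 + 2020×0.570 = 1584.4 t/h.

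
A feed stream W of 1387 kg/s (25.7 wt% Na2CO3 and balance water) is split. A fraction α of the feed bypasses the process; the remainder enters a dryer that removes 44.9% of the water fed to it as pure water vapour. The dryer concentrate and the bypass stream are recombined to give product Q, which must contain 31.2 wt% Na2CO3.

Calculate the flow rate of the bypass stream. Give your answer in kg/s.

All 1387×0.257 = 356.46 kg/s of Na2CO3 reaches Q, so Q = 356.46/0.312 = 1142.5 kg/s and vapour = 244.5 kg/s.
The evaporator receives (1−α)·1387 of feed at 0.743 water and removes 0.449 of that water:
0.449×0.743×(1−α)×1387 = 244.5
(1−α) = 244.5/462.71 = 0.5284;  α = 0.4716.
Bypass flow = 0.4716×1387 = 654.09 kg/s.

654.1 kg/s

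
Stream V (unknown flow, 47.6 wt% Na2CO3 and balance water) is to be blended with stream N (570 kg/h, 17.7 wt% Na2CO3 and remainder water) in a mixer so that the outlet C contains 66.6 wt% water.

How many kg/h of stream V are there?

630.2 kg/h

Let V be the unknown flow. Total out = 570 + V.
water balance: 469.11 + 0.524·V = 0.666·(570 + V)
(0.524 − 0.666)·V = 0.666×570 − 469.11 = -89.49
V = -89.49 / -0.142 = 630.21 kg/h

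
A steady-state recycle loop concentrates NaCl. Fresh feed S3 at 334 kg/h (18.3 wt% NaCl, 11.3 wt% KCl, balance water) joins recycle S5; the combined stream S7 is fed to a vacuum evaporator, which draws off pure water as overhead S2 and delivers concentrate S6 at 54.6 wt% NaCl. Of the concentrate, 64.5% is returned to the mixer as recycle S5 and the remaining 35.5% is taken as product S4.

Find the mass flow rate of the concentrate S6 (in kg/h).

Overall NaCl balance (none leaves overhead): NaCl in fresh feed = NaCl in product, i.e. 334×0.183 = (1−0.645)·S6·0.546.
S6 = 61.122/(0.546×0.355) = 315.34 kg/h.

315.3 kg/h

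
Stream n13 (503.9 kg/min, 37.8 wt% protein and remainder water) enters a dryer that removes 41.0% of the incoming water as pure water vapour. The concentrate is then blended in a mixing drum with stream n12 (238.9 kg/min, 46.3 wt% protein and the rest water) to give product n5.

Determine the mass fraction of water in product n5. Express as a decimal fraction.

0.5099

Vapour removed = 0.410×0.622×503.9 = 128.5 kg/min; concentrate = 375.4 kg/min.
water reaching the mixer = 184.92 (from concentrate) + 238.9×0.537 = 313.21 kg/min.
Product flow = 375.4 + 238.9 = 614.3 kg/min; water fraction = 0.5099.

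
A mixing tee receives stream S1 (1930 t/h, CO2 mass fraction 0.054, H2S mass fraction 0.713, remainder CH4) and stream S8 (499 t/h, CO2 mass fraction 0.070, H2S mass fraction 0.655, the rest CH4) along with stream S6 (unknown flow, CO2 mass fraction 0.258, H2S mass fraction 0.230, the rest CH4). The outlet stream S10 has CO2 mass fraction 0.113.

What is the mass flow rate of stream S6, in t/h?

Let S6 be the unknown flow. Total out = 2429 + S6.
CO2 balance: 139.15 + 0.258·S6 = 0.113·(2429 + S6)
(0.258 − 0.113)·S6 = 0.113×2429 − 139.15 = 135.33
S6 = 135.33 / 0.145 = 933.29 t/h

933.3 t/h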